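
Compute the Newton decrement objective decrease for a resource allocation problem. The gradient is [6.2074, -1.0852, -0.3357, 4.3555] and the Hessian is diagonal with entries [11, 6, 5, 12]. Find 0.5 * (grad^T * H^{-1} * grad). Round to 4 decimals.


Step 1: H is diagonal, so H^(-1) * g = [0.5643, -0.1809, -0.0671, 0.363].
Step 2: g^T H^(-1) g = sum_i g_i^2 / H_ii
  = (6.2074)^2/11 + (-1.0852)^2/6 + (-0.3357)^2/5 + (4.3555)^2/12
  = 3.5029 + 0.1963 + 0.0225 + 1.5809 = 5.3026
Step 3: Objective decrease = 0.5 * g^T H^(-1) g = 2.6513


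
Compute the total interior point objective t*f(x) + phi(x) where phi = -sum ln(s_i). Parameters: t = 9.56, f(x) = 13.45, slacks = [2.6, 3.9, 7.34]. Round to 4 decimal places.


Step 1: Compute log-barrier.
ln values: [0.9555, 1.361, 1.9933]
phi = -(0.9555 + 1.361 + 1.9933) = -4.3098
Step 2: Compute augmented objective.
t*f(x) = 9.56*13.45 = 128.582
Total = 128.582 - 4.3098 = 124.2722


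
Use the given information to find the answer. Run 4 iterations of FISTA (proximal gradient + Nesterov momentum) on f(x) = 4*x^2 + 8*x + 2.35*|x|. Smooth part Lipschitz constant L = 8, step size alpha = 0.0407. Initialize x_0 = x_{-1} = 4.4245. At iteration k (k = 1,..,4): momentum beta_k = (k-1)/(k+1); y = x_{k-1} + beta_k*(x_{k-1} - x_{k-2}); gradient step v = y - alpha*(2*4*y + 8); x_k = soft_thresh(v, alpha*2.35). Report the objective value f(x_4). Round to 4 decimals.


FISTA on f(x) = 4*x^2 + 8*x + 2.35*|x|
L = 8, alpha = 0.0407
Iteration 1: beta = 0.0, y = 4.4245 + 0.0*(4.4245 - 4.4245) = 4.4245
  grad(y) = 43.396, v = y - alpha*grad = 2.6583
  prox(v) = soft_thresh(2.6583, 0.0956) = 2.5626
Iteration 2: beta = 0.3333, y = 2.5626 + 0.3333*(2.5626 - 4.4245) = 1.942
  grad(y) = 23.5361, v = y - alpha*grad = 0.9841
  prox(v) = soft_thresh(0.9841, 0.0956) = 0.8885
Iteration 3: beta = 0.5, y = 0.8885 + 0.5*(0.8885 - 2.5626) = 0.0514
  grad(y) = 8.4109, v = y - alpha*grad = -0.291
  prox(v) = soft_thresh(-0.291, 0.0956) = -0.1953
Iteration 4: beta = 0.6, y = -0.1953 + 0.6*(-0.1953 - 0.8885) = -0.8456
  grad(y) = 1.2353, v = y - alpha*grad = -0.8959
  prox(v) = soft_thresh(-0.8959, 0.0956) = -0.8002
f(x_4) = 4*(-0.8002)^2 + 8*(-0.8002) + 2.35*|-0.8002| = -1.9598


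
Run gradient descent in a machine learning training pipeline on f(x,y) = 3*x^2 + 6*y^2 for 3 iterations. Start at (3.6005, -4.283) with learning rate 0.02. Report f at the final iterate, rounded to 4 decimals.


Gradient descent on f(x,y) = 3*x^2 + 6*y^2.
Starting point: (3.6005, -4.283), alpha = 0.02
Step 1: grad_x = 2*3*3.6005 = 21.603, grad_y = 2*6*-4.283 = -51.396
  x_1 = 3.6005 - 0.02*21.603 = 3.1684
  y_1 = -4.283 - 0.02*-51.396 = -3.2551
Step 2: grad_x = 2*3*3.1684 = 19.0106, grad_y = 2*6*-3.2551 = -39.061
  x_2 = 3.1684 - 0.02*19.0106 = 2.7882
  y_2 = -3.2551 - 0.02*-39.061 = -2.4739
Step 3: grad_x = 2*3*2.7882 = 16.7294, grad_y = 2*6*-2.4739 = -29.6863
  x_3 = 2.7882 - 0.02*16.7294 = 2.4536
  y_3 = -2.4739 - 0.02*-29.6863 = -1.8801
f(2.4536, -1.8801) = 3*2.4536^2 + 6*(-1.8801)^2 = 39.2705


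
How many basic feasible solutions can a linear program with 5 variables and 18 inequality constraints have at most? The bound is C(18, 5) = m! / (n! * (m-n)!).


Each vertex corresponds to some choice of n active constraints out of m, so the number of vertices is at most C(m, n) = m! / (n!(m-n)!).
m = 18, n = 5
Numerator: 18 * 17 * 16 * 15 * 14
Denominator: 5! = 120
C(18, 5) = 8568


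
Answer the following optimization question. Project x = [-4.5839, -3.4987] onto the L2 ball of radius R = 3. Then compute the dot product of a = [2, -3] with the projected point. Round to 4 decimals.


Step 1: Compute ||x|| (intermediates to 6 decimals).
||x|| = sqrt((-4.5839)^2 + (-3.4987)^2) = 5.766545
Step 2: Project.
Since ||x|| > R, scale = R/||x|| = 3/5.766545 = 0.520242, proj(x) = scale * x
proj(x) = [-2.384737, -1.820171]
Step 3: Dot product.
a^T * proj(x) = 2*(-2.384737) - 3*(-1.820171) = 0.691


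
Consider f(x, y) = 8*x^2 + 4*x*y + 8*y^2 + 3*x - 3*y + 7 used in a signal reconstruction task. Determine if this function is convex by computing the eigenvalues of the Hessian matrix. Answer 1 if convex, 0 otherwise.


The Hessian of f(x,y) = 8*x^2 + 4*x*y + 8*y^2 + 3*x - 3*y + 7 is:
H = [[16, 4], [4, 16]]
Trace = 16 + 16 = 32
Determinant = 16*16 - (4)^2 = 240
Discriminant = (32)^2 - 4*240 = 64.0
Eigenvalues: lambda_1 = 12.0, lambda_2 = 20.0
The function is convex.

1


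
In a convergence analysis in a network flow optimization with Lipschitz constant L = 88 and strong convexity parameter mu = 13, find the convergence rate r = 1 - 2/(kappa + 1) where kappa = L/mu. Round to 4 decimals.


Step 1: Compute the condition number.
kappa = L/mu = 88/13 = 6.7692
Step 2: Compute the convergence rate.
r = 1 - 2/(kappa + 1) = 1 - 2*mu/(L + mu) = (L - mu)/(L + mu) = 75/101 = 0.7426


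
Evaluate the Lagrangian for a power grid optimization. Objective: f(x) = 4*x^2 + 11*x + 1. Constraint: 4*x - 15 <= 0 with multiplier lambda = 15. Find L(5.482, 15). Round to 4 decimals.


Step 1: Evaluate f(x).
f(5.482) = 4*5.482^2 + 11*5.482 + 1 = 181.5113
Step 2: Evaluate g(x).
g(5.482) = 4*5.482 - 15 = 6.928
Step 3: Compute Lagrangian.
L = 181.5113 + 15*6.928 = 285.4313


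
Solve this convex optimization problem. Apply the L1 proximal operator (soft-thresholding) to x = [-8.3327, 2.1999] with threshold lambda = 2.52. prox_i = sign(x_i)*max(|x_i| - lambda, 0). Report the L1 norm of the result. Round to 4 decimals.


Soft-thresholding with lambda = 2.52:
prox(-8.3327) = sign(-8.3327)*max(|-8.3327| - 2.52, 0) = -5.8127
prox(2.1999) = sign(2.1999)*max(|2.1999| - 2.52, 0) = 0.0
prox(x) = [-5.8127, 0.0]
||prox(x)||_1 = 5.8127 + 0.0 = 5.8127


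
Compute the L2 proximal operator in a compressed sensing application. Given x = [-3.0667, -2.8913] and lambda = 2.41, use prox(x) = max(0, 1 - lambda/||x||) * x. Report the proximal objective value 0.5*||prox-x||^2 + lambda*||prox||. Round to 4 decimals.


Step 1: Compute ||x||.
||x|| = 4.2148
Step 2: Compute scaling factor.
scale = max(0, 1 - 2.41/4.2148) = 0.4282
Step 3: prox(x) = [-1.3132, -1.2381]
||prox(x)|| = 1.8048
Step 4: Proximal objective.
0.5*||prox-x||^2 = 2.9041
lambda*||prox|| = 4.3496
Total = 7.2535


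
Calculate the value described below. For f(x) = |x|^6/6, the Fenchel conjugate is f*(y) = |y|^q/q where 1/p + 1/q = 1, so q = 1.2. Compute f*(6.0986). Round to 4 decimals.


The conjugate exponent q satisfies 1/p + 1/q = 1.
p = 6, so q = 6/(6 - 1) = 1.2
|y|^q = 6.0986^1.2 = 8.7554
f*(6.0986) = 8.7554 / 1.2 = 7.2962


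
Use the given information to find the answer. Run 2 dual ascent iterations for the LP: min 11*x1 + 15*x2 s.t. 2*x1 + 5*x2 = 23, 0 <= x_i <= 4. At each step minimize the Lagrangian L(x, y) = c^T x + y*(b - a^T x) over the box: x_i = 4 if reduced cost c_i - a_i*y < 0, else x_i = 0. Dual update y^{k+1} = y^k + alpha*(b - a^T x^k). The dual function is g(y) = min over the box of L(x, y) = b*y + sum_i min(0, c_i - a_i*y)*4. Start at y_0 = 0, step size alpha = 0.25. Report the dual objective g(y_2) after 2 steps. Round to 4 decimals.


Dual ascent for LP: min 11*x1 + 15*x2, 2*x1 + 5*x2 = 23, 0 <= x_i <= 4
Step 1: y^k = 0.0, reduced costs: (11.0, 15.0)
  x^k = (0.0, 0.0), subgradient = b - a^T x = 23.0
  y^{k+1} = 0.0 + 0.25*23.0 = 5.75
Step 2: y^k = 5.75, reduced costs: (-0.5, -13.75)
  x^k = (4.0, 4.0), subgradient = b - a^T x = -5.0
  y^{k+1} = 5.75 + 0.25*-5.0 = 4.5
Dual objective at y_2 = 4.5: reduced costs (2.0, -7.5), box minimizer x = (0.0, 4.0)
g(y_2) = b*y + (c1 - a1*y)*x1 + (c2 - a2*y)*x2 = 23*4.5 + 2.0*0.0 + (-7.5)*4.0 = 103.5 + 0.0 - 30.0 = 73.5


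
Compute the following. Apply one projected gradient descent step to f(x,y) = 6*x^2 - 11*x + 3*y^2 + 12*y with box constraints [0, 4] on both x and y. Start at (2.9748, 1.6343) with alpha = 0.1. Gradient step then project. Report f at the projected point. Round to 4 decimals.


Step 1: Compute gradient at (2.9748, 1.6343).
grad_x = 2*6*2.9748 - 11 = 24.6976
grad_y = 2*3*1.6343 + 12 = 21.8058
Step 2: Gradient step.
x_raw = 2.9748 - 0.1*24.6976 = 0.505
y_raw = 1.6343 - 0.1*21.8058 = -0.5463
Step 3: Project onto [0, 4].
x_proj = clip(0.505) = 0.505
y_proj = clip(-0.5463) = 0.0
Step 4: Evaluate f.
f(0.505, 0.0) = -4.025


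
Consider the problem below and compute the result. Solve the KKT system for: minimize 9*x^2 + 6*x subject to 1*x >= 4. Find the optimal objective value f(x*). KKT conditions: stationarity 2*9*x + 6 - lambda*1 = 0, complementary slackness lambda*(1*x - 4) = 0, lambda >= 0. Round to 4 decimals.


Step 1: Try lambda = 0 (constraint inactive).
x_unc = -6/(2*9) = -0.3333
Check: 1*-0.3333 = -0.3333 < 4 -- violated!
Step 2: Constraint must be active: 1*x = 4
x* = 4/1 = 4.0
lambda = (2*9*4.0 + 6)/1 = 78.0
Step 3: Compute optimal value.
f(x*) = 9*4.0^2 + 6*4.0 = 168.0


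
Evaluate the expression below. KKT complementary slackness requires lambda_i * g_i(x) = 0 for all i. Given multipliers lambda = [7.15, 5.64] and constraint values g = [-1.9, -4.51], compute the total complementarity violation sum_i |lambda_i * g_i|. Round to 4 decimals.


KKT complementary slackness check:
lambda_1 * g_1 = 7.15 * -1.9 = -13.585
lambda_2 * g_2 = 5.64 * -4.51 = -25.4364
Total violation = 13.585 + 25.4364 = 39.0214


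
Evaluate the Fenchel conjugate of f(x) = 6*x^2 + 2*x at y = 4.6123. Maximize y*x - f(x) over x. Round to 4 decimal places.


f*(y) = sup_x {y*x - a*x^2 - b*x} = sup_x {(y-b)*x - a*x^2}
FOC: (y - b) - 2a*x = 0 => x* = (y - b)/(2a)
x* = (4.6123 - 2)/(2*6) = 0.2177
f*(4.6123) = (y-b)^2/(4a) = (4.6123 - 2)^2/(4*6)
= 6.8241/24 = 0.2843


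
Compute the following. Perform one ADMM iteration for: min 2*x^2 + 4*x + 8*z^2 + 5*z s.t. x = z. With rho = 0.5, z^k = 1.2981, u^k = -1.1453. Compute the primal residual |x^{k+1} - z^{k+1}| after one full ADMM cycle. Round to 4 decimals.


ADMM iteration with rho = 0.5, z^k = 1.2981, u^k = -1.1453
Step 1: x-update.
Minimize 2*x^2 + 4*x + (0.5/2)*(x - 1.2981 - 1.1453)^2
FOC: (2*2 + 0.5)*x = -4 + 0.5*(1.2981 + 1.1453)
x^{k+1} = -0.6174
Step 2: z-update.
Minimize 8*z^2 + 5*z + (0.5/2)*(-0.6174 - z - 1.1453)^2
FOC: (2*8 + 0.5)*z = -5 + 0.5*(-0.6174 - 1.1453)
z^{k+1} = -0.3564
Step 3: u-update.
u^{k+1} = -1.1453 - 0.6174 + 0.3564 = -1.4063
Step 4: Primal residual = |-0.6174 + 0.3564| = 0.261


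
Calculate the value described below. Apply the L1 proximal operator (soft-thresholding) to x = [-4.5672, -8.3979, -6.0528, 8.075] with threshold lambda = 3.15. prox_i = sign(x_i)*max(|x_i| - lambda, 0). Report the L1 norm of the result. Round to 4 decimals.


Soft-thresholding with lambda = 3.15:
prox(-4.5672) = sign(-4.5672)*max(|-4.5672| - 3.15, 0) = -1.4172
prox(-8.3979) = sign(-8.3979)*max(|-8.3979| - 3.15, 0) = -5.2479
prox(-6.0528) = sign(-6.0528)*max(|-6.0528| - 3.15, 0) = -2.9028
prox(8.075) = sign(8.075)*max(|8.075| - 3.15, 0) = 4.925
prox(x) = [-1.4172, -5.2479, -2.9028, 4.925]
||prox(x)||_1 = 1.4172 + 5.2479 + 2.9028 + 4.925 = 14.4929


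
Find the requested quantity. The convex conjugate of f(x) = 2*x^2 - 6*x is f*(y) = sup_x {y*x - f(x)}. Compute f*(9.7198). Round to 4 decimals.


f*(y) = sup_x {y*x - a*x^2 - b*x} = sup_x {(y-b)*x - a*x^2}
FOC: (y - b) - 2a*x = 0 => x* = (y - b)/(2a)
x* = (9.7198 + 6)/(2*2) = 3.93
f*(9.7198) = (y-b)^2/(4a) = (9.7198 + 6)^2/(4*2)
= 247.1121/8 = 30.889


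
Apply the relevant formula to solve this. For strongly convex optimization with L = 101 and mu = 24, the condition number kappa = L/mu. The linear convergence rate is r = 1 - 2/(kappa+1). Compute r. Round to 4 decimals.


Step 1: Compute the condition number.
kappa = L/mu = 101/24 = 4.2083
Step 2: Compute the convergence rate.
r = 1 - 2/(kappa + 1) = 1 - 2*mu/(L + mu) = (L - mu)/(L + mu) = 77/125 = 0.616


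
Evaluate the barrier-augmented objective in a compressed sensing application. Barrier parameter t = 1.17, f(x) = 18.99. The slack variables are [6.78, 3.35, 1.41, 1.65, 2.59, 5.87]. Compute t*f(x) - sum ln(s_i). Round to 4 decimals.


Step 1: Compute log-barrier.
ln values: [1.914, 1.209, 0.3436, 0.5008, 0.9517, 1.7699]
phi = -(1.914 + 1.209 + 0.3436 + 0.5008 + 0.9517 + 1.7699) = -6.6888
Step 2: Compute augmented objective.
t*f(x) = 1.17*18.99 = 22.2183
Total = 22.2183 - 6.6888 = 15.5295


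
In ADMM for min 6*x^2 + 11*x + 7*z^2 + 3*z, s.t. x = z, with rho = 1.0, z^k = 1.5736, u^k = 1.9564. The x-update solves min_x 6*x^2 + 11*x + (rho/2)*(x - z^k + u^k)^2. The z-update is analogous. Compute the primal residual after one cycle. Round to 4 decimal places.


ADMM iteration with rho = 1.0, z^k = 1.5736, u^k = 1.9564
Step 1: x-update.
Minimize 6*x^2 + 11*x + (1.0/2)*(x - 1.5736 + 1.9564)^2
FOC: (2*6 + 1.0)*x = -11 + 1.0*(1.5736 - 1.9564)
x^{k+1} = -0.8756
Step 2: z-update.
Minimize 7*z^2 + 3*z + (1.0/2)*(-0.8756 - z + 1.9564)^2
FOC: (2*7 + 1.0)*z = -3 + 1.0*(-0.8756 + 1.9564)
z^{k+1} = -0.1279
Step 3: u-update.
u^{k+1} = 1.9564 - 0.8756 + 0.1279 = 1.2087
Step 4: Primal residual = |-0.8756 + 0.1279| = 0.7477


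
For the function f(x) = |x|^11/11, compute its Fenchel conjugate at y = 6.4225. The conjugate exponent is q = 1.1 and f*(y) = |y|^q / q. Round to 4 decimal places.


The conjugate exponent q satisfies 1/p + 1/q = 1.
p = 11, so q = 11/(11 - 1) = 1.1
|y|^q = 6.4225^1.1 = 7.7353
f*(6.4225) = 7.7353 / 1.1 = 7.032


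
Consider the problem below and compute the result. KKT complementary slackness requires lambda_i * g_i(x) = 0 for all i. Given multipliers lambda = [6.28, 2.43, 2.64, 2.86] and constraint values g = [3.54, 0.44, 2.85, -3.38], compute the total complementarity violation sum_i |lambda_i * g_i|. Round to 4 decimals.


KKT complementary slackness check:
lambda_1 * g_1 = 6.28 * 3.54 = 22.2312
lambda_2 * g_2 = 2.43 * 0.44 = 1.0692
lambda_3 * g_3 = 2.64 * 2.85 = 7.524
lambda_4 * g_4 = 2.86 * -3.38 = -9.6668
Total violation = 22.2312 + 1.0692 + 7.524 + 9.6668 = 40.4912


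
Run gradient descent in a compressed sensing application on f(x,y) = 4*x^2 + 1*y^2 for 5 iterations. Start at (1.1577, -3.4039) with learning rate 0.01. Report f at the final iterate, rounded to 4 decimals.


Gradient descent on f(x,y) = 4*x^2 + 1*y^2.
Starting point: (1.1577, -3.4039), alpha = 0.01
Step 1: grad_x = 2*4*1.1577 = 9.2616, grad_y = 2*1*-3.4039 = -6.8078
  x_1 = 1.1577 - 0.01*9.2616 = 1.0651
  y_1 = -3.4039 - 0.01*-6.8078 = -3.3358
Step 2: grad_x = 2*4*1.0651 = 8.5207, grad_y = 2*1*-3.3358 = -6.6716
  x_2 = 1.0651 - 0.01*8.5207 = 0.9799
  y_2 = -3.3358 - 0.01*-6.6716 = -3.2691
Step 3: grad_x = 2*4*0.9799 = 7.839, grad_y = 2*1*-3.2691 = -6.5382
  x_3 = 0.9799 - 0.01*7.839 = 0.9015
  y_3 = -3.2691 - 0.01*-6.5382 = -3.2037
Step 4: grad_x = 2*4*0.9015 = 7.2119, grad_y = 2*1*-3.2037 = -6.4074
  x_4 = 0.9015 - 0.01*7.2119 = 0.8294
  y_4 = -3.2037 - 0.01*-6.4074 = -3.1396
Step 5: grad_x = 2*4*0.8294 = 6.6349, grad_y = 2*1*-3.1396 = -6.2793
  x_5 = 0.8294 - 0.01*6.6349 = 0.763
  y_5 = -3.1396 - 0.01*-6.2793 = -3.0769
f(0.763, -3.0769) = 4*0.763^2 + 1*(-3.0769)^2 = 11.7958


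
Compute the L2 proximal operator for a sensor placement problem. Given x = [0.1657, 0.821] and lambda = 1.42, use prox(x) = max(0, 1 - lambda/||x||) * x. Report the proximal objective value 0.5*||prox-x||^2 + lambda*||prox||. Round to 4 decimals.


Step 1: Compute ||x||.
||x|| = 0.8376
Step 2: Compute scaling factor.
scale = max(0, 1 - 1.42/0.8376) = 0.0
Step 3: prox(x) = [0.0, 0.0]
||prox(x)|| = 0.0
Step 4: Proximal objective.
0.5*||prox-x||^2 = 0.3507
lambda*||prox|| = 0.0
Total = 0.3507


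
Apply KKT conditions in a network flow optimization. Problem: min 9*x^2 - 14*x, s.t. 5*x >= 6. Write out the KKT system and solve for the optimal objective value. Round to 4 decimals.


Step 1: Try lambda = 0 (constraint inactive).
x_unc = 14/(2*9) = 0.7778
Check: 5*0.7778 = 3.889 < 6 -- violated!
Step 2: Constraint must be active: 5*x = 6
x* = 6/5 = 1.2
lambda = (2*9*1.2 - 14)/5 = 1.52
Step 3: Compute optimal value.
f(x*) = 9*1.2^2 - 14*1.2 = -3.84


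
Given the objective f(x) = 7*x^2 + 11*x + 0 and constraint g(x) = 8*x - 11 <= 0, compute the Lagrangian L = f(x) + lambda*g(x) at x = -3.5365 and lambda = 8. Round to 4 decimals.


Step 1: Evaluate f(x).
f(-3.5365) = 7*(-3.5365)^2 + 11*(-3.5365) + 0 = 48.6463
Step 2: Evaluate g(x).
g(-3.5365) = 8*-3.5365 - 11 = -39.292
Step 3: Compute Lagrangian.
L = 48.6463 + 8*-39.292 = -265.6897


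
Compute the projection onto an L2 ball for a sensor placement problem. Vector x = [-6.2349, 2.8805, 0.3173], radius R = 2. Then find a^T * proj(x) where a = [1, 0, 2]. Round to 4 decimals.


Step 1: Compute ||x|| (intermediates to 6 decimals).
||x|| = sqrt((-6.2349)^2 + 2.8805^2 + 0.3173^2) = 6.875459
Step 2: Project.
Since ||x|| > R, scale = R/||x|| = 2/6.875459 = 0.29089, proj(x) = scale * x
proj(x) = [-1.81367, 0.837909, 0.092299]
Step 3: Dot product.
a^T * proj(x) = 1*(-1.81367) + 0*0.837909 + 2*0.092299 = -1.6291


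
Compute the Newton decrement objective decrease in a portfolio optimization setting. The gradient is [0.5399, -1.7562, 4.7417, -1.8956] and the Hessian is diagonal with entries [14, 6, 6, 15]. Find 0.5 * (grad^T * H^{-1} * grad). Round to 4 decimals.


Step 1: H is diagonal, so H^(-1) * g = [0.0386, -0.2927, 0.7903, -0.1264].
Step 2: g^T H^(-1) g = sum_i g_i^2 / H_ii
  = (0.5399)^2/14 + (-1.7562)^2/6 + (4.7417)^2/6 + (-1.8956)^2/15
  = 0.0208 + 0.514 + 3.7473 + 0.2396 = 4.5217
Step 3: Objective decrease = 0.5 * g^T H^(-1) g = 2.2609


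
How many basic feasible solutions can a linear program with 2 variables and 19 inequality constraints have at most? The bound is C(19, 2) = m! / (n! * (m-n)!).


Each vertex corresponds to some choice of n active constraints out of m, so the number of vertices is at most C(m, n) = m! / (n!(m-n)!).
m = 19, n = 2
Numerator: 19 * 18
Denominator: 2! = 2
C(19, 2) = 171


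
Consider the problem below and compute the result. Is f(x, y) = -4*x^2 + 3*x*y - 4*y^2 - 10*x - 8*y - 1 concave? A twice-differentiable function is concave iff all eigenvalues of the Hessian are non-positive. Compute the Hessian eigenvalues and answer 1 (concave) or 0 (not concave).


The Hessian of f(x,y) = -4*x^2 + 3*x*y - 4*y^2 - 10*x - 8*y - 1 is:
H = [[-8, 3], [3, -8]]
Trace = -8 - 8 = -16
Determinant = -8*-8 - (3)^2 = 55
Discriminant = (-16)^2 - 4*55 = 36.0
Eigenvalues: lambda_1 = -11.0, lambda_2 = -5.0
The function is concave.

1


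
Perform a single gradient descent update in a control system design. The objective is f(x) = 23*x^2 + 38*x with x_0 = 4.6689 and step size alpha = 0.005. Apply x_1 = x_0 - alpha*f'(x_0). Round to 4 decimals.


We compute the gradient at x_0 and apply the update.
f'(x) = 46*x + 38
f'(4.6689) = 46*4.6689 + 38 = 252.7694
x_1 = 4.6689 - 0.005*252.7694 = 3.4051


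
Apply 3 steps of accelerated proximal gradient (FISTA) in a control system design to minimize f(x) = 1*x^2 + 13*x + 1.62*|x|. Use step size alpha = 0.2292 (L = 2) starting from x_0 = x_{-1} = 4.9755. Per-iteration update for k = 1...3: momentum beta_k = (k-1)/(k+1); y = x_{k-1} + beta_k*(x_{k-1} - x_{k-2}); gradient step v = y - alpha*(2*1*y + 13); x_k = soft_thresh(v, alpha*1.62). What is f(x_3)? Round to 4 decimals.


FISTA on f(x) = 1*x^2 + 13*x + 1.62*|x|
L = 2, alpha = 0.2292
Iteration 1: beta = 0.0, y = 4.9755 + 0.0*(4.9755 - 4.9755) = 4.9755
  grad(y) = 22.951, v = y - alpha*grad = -0.2849
  prox(v) = soft_thresh(-0.2849, 0.3713) = 0.0
Iteration 2: beta = 0.3333, y = 0.0 + 0.3333*(0.0 - 4.9755) = -1.6585
  grad(y) = 9.683, v = y - alpha*grad = -3.8778
  prox(v) = soft_thresh(-3.8778, 0.3713) = -3.5065
Iteration 3: beta = 0.5, y = -3.5065 + 0.5*(-3.5065 - 0.0) = -5.2598
  grad(y) = 2.4804, v = y - alpha*grad = -5.8283
  prox(v) = soft_thresh(-5.8283, 0.3713) = -5.457
f(x_3) = 1*(-5.457)^2 + 13*(-5.457) + 1.62*|-5.457| = -32.3218


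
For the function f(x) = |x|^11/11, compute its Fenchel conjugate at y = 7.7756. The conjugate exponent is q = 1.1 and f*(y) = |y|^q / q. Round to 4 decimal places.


The conjugate exponent q satisfies 1/p + 1/q = 1.
p = 11, so q = 11/(11 - 1) = 1.1
|y|^q = 7.7756^1.1 = 9.5457
f*(7.7756) = 9.5457 / 1.1 = 8.6779


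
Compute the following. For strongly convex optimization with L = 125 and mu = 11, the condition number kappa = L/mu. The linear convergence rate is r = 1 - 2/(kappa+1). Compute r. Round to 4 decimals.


Step 1: Compute the condition number.
kappa = L/mu = 125/11 = 11.3636
Step 2: Compute the convergence rate.
r = 1 - 2/(kappa + 1) = 1 - 2*mu/(L + mu) = (L - mu)/(L + mu) = 114/136 = 0.8382


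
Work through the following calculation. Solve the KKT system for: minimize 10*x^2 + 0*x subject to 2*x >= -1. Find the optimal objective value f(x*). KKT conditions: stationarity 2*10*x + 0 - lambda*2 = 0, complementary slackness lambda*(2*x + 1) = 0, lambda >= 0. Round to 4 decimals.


Step 1: Try lambda = 0 (constraint inactive).
Stationarity: 2*10*x + 0 = 0
x* = 0/(2*10) = 0.0
Check constraint: 2*0.0 = 0.0 >= -1 -- satisfied.
Step 2: Compute optimal value.
f(x*) = 10*0.0^2 + 0*0.0 = 0.0


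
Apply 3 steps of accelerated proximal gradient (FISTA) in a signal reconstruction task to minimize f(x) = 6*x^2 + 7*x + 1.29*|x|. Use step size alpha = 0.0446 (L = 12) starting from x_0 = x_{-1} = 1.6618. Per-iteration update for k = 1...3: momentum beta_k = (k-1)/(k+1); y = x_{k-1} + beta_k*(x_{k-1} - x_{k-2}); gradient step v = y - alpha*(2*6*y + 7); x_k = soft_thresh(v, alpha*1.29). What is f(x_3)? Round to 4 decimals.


FISTA on f(x) = 6*x^2 + 7*x + 1.29*|x|
L = 12, alpha = 0.0446
Iteration 1: beta = 0.0, y = 1.6618 + 0.0*(1.6618 - 1.6618) = 1.6618
  grad(y) = 26.9416, v = y - alpha*grad = 0.4602
  prox(v) = soft_thresh(0.4602, 0.0575) = 0.4027
Iteration 2: beta = 0.3333, y = 0.4027 + 0.3333*(0.4027 - 1.6618) = -0.017
  grad(y) = 6.7955, v = y - alpha*grad = -0.3201
  prox(v) = soft_thresh(-0.3201, 0.0575) = -0.2626
Iteration 3: beta = 0.5, y = -0.2626 + 0.5*(-0.2626 - 0.4027) = -0.5952
  grad(y) = -0.1426, v = y - alpha*grad = -0.5889
  prox(v) = soft_thresh(-0.5889, 0.0575) = -0.5313
f(x_3) = 6*(-0.5313)^2 + 7*(-0.5313) + 1.29*|-0.5313| = -1.34


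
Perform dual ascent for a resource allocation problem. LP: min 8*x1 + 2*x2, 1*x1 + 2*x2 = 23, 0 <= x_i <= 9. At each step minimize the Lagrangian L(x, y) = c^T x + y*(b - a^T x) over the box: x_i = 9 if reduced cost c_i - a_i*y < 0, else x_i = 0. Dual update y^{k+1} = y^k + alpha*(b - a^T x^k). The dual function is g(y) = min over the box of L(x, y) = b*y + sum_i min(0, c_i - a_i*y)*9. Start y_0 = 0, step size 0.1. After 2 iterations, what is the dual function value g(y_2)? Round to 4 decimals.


Dual ascent for LP: min 8*x1 + 2*x2, 1*x1 + 2*x2 = 23, 0 <= x_i <= 9
Step 1: y^k = 0.0, reduced costs: (8.0, 2.0)
  x^k = (0.0, 0.0), subgradient = b - a^T x = 23.0
  y^{k+1} = 0.0 + 0.1*23.0 = 2.3
Step 2: y^k = 2.3, reduced costs: (5.7, -2.6)
  x^k = (0.0, 9.0), subgradient = b - a^T x = 5.0
  y^{k+1} = 2.3 + 0.1*5.0 = 2.8
Dual objective at y_2 = 2.8: reduced costs (5.2, -3.6), box minimizer x = (0.0, 9.0)
g(y_2) = b*y + (c1 - a1*y)*x1 + (c2 - a2*y)*x2 = 23*2.8 + 5.2*0.0 + (-3.6)*9.0 = 64.4 + 0.0 - 32.4 = 32.0


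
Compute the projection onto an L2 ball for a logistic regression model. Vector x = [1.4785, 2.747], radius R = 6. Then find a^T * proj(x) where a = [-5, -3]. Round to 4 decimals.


Step 1: Compute ||x|| (intermediates to 6 decimals).
||x|| = sqrt(1.4785^2 + 2.747^2) = 3.119611
Step 2: Project.
Since ||x|| <= R, proj = x (no scaling needed).
proj(x) = [1.4785, 2.747]
Step 3: Dot product.
a^T * proj(x) = -5*1.4785 - 3*2.747 = -15.6335


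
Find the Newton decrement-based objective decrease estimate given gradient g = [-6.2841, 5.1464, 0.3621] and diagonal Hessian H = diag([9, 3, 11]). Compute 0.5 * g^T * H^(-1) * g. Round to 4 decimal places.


Step 1: H is diagonal, so H^(-1) * g = [-0.6982, 1.7155, 0.0329].
Step 2: g^T H^(-1) g = sum_i g_i^2 / H_ii
  = (-6.2841)^2/9 + (5.1464)^2/3 + (0.3621)^2/11
  = 4.3878 + 8.8285 + 0.0119 = 13.2282
Step 3: Objective decrease = 0.5 * g^T H^(-1) g = 6.6141


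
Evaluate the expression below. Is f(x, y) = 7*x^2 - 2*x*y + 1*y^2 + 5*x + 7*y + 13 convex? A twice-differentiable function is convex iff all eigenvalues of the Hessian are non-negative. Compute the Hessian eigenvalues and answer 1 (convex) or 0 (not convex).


The Hessian of f(x,y) = 7*x^2 - 2*x*y + 1*y^2 + 5*x + 7*y + 13 is:
H = [[14, -2], [-2, 2]]
Trace = 14 + 2 = 16
Determinant = 14*2 - (-2)^2 = 24
Discriminant = (16)^2 - 4*24 = 160.0
Eigenvalues: lambda_1 = 1.6754, lambda_2 = 14.3246
The function is convex.

1


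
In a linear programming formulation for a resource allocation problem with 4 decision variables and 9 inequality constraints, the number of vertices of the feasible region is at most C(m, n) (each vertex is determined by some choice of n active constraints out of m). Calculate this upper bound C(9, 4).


Each vertex corresponds to some choice of n active constraints out of m, so the number of vertices is at most C(m, n) = m! / (n!(m-n)!).
m = 9, n = 4
Numerator: 9 * 8 * 7 * 6
Denominator: 4! = 24
C(9, 4) = 126


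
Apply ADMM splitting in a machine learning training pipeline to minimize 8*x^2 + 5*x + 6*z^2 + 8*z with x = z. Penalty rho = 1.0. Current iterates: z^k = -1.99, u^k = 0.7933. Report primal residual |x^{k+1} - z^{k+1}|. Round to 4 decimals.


ADMM iteration with rho = 1.0, z^k = -1.99, u^k = 0.7933
Step 1: x-update.
Minimize 8*x^2 + 5*x + (1.0/2)*(x + 1.99 + 0.7933)^2
FOC: (2*8 + 1.0)*x = -5 + 1.0*(-1.99 - 0.7933)
x^{k+1} = -0.4578
Step 2: z-update.
Minimize 6*z^2 + 8*z + (1.0/2)*(-0.4578 - z + 0.7933)^2
FOC: (2*6 + 1.0)*z = -8 + 1.0*(-0.4578 + 0.7933)
z^{k+1} = -0.5896
Step 3: u-update.
u^{k+1} = 0.7933 - 0.4578 + 0.5896 = 0.925
Step 4: Primal residual = |-0.4578 + 0.5896| = 0.1317


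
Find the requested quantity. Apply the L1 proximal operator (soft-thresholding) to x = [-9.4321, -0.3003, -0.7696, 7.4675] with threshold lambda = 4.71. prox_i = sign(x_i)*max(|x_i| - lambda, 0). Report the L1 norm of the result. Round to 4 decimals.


Soft-thresholding with lambda = 4.71:
prox(-9.4321) = sign(-9.4321)*max(|-9.4321| - 4.71, 0) = -4.7221
prox(-0.3003) = sign(-0.3003)*max(|-0.3003| - 4.71, 0) = 0.0
prox(-0.7696) = sign(-0.7696)*max(|-0.7696| - 4.71, 0) = 0.0
prox(7.4675) = sign(7.4675)*max(|7.4675| - 4.71, 0) = 2.7575
prox(x) = [-4.7221, 0.0, 0.0, 2.7575]
||prox(x)||_1 = 4.7221 + 0.0 + 0.0 + 2.7575 = 7.4796


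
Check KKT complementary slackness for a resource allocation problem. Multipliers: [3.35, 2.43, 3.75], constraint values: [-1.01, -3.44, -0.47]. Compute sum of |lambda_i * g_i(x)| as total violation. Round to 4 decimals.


KKT complementary slackness check:
lambda_1 * g_1 = 3.35 * -1.01 = -3.3835
lambda_2 * g_2 = 2.43 * -3.44 = -8.3592
lambda_3 * g_3 = 3.75 * -0.47 = -1.7625
Total violation = 3.3835 + 8.3592 + 1.7625 = 13.5052


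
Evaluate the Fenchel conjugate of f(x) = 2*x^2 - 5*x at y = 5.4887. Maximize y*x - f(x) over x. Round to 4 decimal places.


f*(y) = sup_x {y*x - a*x^2 - b*x} = sup_x {(y-b)*x - a*x^2}
FOC: (y - b) - 2a*x = 0 => x* = (y - b)/(2a)
x* = (5.4887 + 5)/(2*2) = 2.6222
f*(5.4887) = (y-b)^2/(4a) = (5.4887 + 5)^2/(4*2)
= 110.0128/8 = 13.7516


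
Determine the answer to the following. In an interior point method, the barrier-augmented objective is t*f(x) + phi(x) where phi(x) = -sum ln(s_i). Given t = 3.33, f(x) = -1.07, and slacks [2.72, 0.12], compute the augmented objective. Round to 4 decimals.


Step 1: Compute log-barrier.
ln values: [1.0006, -2.1203]
phi = -(1.0006 - 2.1203) = 1.1196
Step 2: Compute augmented objective.
t*f(x) = 3.33*-1.07 = -3.5631
Total = -3.5631 + 1.1196 = -2.4435


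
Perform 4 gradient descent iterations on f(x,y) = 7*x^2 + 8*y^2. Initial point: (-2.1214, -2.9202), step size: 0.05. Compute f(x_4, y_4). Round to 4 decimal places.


Gradient descent on f(x,y) = 7*x^2 + 8*y^2.
Starting point: (-2.1214, -2.9202), alpha = 0.05
Step 1: grad_x = 2*7*-2.1214 = -29.6996, grad_y = 2*8*-2.9202 = -46.7232
  x_1 = -2.1214 - 0.05*-29.6996 = -0.6364
  y_1 = -2.9202 - 0.05*-46.7232 = -0.584
Step 2: grad_x = 2*7*-0.6364 = -8.9099, grad_y = 2*8*-0.584 = -9.3446
  x_2 = -0.6364 - 0.05*-8.9099 = -0.1909
  y_2 = -0.584 - 0.05*-9.3446 = -0.1168
Step 3: grad_x = 2*7*-0.1909 = -2.673, grad_y = 2*8*-0.1168 = -1.8689
  x_3 = -0.1909 - 0.05*-2.673 = -0.0573
  y_3 = -0.1168 - 0.05*-1.8689 = -0.0234
Step 4: grad_x = 2*7*-0.0573 = -0.8019, grad_y = 2*8*-0.0234 = -0.3738
  x_4 = -0.0573 - 0.05*-0.8019 = -0.0172
  y_4 = -0.0234 - 0.05*-0.3738 = -0.0047
f(-0.0172, -0.0047) = 7*(-0.0172)^2 + 8*(-0.0047)^2 = 0.0022


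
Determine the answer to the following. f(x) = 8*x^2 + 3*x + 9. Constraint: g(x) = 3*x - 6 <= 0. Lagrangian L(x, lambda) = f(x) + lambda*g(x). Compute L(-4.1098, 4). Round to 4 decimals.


Step 1: Evaluate f(x).
f(-4.1098) = 8*(-4.1098)^2 + 3*(-4.1098) + 9 = 131.7942
Step 2: Evaluate g(x).
g(-4.1098) = 3*-4.1098 - 6 = -18.3294
Step 3: Compute Lagrangian.
L = 131.7942 + 4*-18.3294 = 58.4766


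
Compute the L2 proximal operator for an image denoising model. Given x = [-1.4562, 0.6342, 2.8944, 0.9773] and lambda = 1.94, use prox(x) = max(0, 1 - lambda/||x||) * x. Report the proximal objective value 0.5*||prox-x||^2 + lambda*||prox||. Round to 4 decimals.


Step 1: Compute ||x||.
||x|| = 3.4432
Step 2: Compute scaling factor.
scale = max(0, 1 - 1.94/3.4432) = 0.4366
Step 3: prox(x) = [-0.6357, 0.2769, 1.2636, 0.4267]
||prox(x)|| = 1.5032
Step 4: Proximal objective.
0.5*||prox-x||^2 = 1.8818
lambda*||prox|| = 2.9162
Total = 4.7979


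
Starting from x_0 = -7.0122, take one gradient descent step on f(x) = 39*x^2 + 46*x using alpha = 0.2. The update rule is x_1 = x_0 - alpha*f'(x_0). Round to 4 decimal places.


We compute the gradient at x_0 and apply the update.
f'(x) = 78*x + 46
f'(-7.0122) = 78*-7.0122 + 46 = -500.9516
x_1 = -7.0122 - 0.2*-500.9516 = 93.1781


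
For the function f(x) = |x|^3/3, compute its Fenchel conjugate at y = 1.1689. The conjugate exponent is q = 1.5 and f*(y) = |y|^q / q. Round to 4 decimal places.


The conjugate exponent q satisfies 1/p + 1/q = 1.
p = 3, so q = 3/(3 - 1) = 1.5
|y|^q = 1.1689^1.5 = 1.2638
f*(1.1689) = 1.2638 / 1.5 = 0.8425


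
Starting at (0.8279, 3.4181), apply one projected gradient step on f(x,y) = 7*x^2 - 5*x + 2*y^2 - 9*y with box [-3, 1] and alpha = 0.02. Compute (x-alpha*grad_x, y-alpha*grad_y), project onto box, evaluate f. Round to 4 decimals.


Step 1: Compute gradient at (0.8279, 3.4181).
grad_x = 2*7*0.8279 - 5 = 6.5906
grad_y = 2*2*3.4181 - 9 = 4.6724
Step 2: Gradient step.
x_raw = 0.8279 - 0.02*6.5906 = 0.6961
y_raw = 3.4181 - 0.02*4.6724 = 3.3247
Step 3: Project onto [-3, 1].
x_proj = clip(0.6961) = 0.6961
y_proj = clip(3.3247) = 1.0
Step 4: Evaluate f.
f(0.6961, 1.0) = -7.0887


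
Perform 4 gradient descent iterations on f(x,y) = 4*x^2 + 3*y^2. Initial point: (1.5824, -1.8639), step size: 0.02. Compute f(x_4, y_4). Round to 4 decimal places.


Gradient descent on f(x,y) = 4*x^2 + 3*y^2.
Starting point: (1.5824, -1.8639), alpha = 0.02
Step 1: grad_x = 2*4*1.5824 = 12.6592, grad_y = 2*3*-1.8639 = -11.1834
  x_1 = 1.5824 - 0.02*12.6592 = 1.3292
  y_1 = -1.8639 - 0.02*-11.1834 = -1.6402
Step 2: grad_x = 2*4*1.3292 = 10.6337, grad_y = 2*3*-1.6402 = -9.8414
  x_2 = 1.3292 - 0.02*10.6337 = 1.1165
  y_2 = -1.6402 - 0.02*-9.8414 = -1.4434
Step 3: grad_x = 2*4*1.1165 = 8.9323, grad_y = 2*3*-1.4434 = -8.6604
  x_3 = 1.1165 - 0.02*8.9323 = 0.9379
  y_3 = -1.4434 - 0.02*-8.6604 = -1.2702
Step 4: grad_x = 2*4*0.9379 = 7.5032, grad_y = 2*3*-1.2702 = -7.6212
  x_4 = 0.9379 - 0.02*7.5032 = 0.7878
  y_4 = -1.2702 - 0.02*-7.6212 = -1.1178
f(0.7878, -1.1178) = 4*0.7878^2 + 3*(-1.1178)^2 = 6.231


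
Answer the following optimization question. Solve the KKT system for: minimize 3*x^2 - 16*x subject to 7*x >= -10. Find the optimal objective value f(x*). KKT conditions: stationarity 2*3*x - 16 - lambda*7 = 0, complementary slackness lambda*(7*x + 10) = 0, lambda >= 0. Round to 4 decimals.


Step 1: Try lambda = 0 (constraint inactive).
Stationarity: 2*3*x - 16 = 0
x* = 16/(2*3) = 8/3 = 2.6667 (rounded; the exact value 8/3 is used below)
Check constraint: 7*2.6667 = 18.6669 >= -10 -- satisfied.
Step 2: Compute optimal value.
f(x*) = 3*(8/3)^2 - 16*(8/3) = -21.3333


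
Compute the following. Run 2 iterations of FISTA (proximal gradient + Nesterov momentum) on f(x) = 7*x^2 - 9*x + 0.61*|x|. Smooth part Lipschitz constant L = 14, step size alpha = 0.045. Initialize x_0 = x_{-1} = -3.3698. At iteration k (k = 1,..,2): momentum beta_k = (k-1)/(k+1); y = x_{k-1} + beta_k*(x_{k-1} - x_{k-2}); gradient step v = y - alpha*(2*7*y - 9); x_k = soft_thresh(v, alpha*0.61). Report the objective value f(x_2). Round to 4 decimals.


FISTA on f(x) = 7*x^2 - 9*x + 0.61*|x|
L = 14, alpha = 0.045
Iteration 1: beta = 0.0, y = -3.3698 + 0.0*(-3.3698 + 3.3698) = -3.3698
  grad(y) = -56.1772, v = y - alpha*grad = -0.8418
  prox(v) = soft_thresh(-0.8418, 0.0275) = -0.8144
Iteration 2: beta = 0.3333, y = -0.8144 + 0.3333*(-0.8144 + 3.3698) = 0.0374
  grad(y) = -8.476, v = y - alpha*grad = 0.4188
  prox(v) = soft_thresh(0.4188, 0.0275) = 0.3914
f(x_2) = 7*0.3914^2 - 9*0.3914 + 0.61*|0.3914| = -2.2115


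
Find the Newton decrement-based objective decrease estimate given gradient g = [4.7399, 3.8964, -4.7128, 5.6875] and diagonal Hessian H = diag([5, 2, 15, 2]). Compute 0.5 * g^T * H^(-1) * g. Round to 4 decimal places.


Step 1: H is diagonal, so H^(-1) * g = [0.948, 1.9482, -0.3142, 2.8438].
Step 2: g^T H^(-1) g = sum_i g_i^2 / H_ii
  = (4.7399)^2/5 + (3.8964)^2/2 + (-4.7128)^2/15 + (5.6875)^2/2
  = 4.4933 + 7.591 + 1.4807 + 16.1738 = 29.7388
Step 3: Objective decrease = 0.5 * g^T H^(-1) g = 14.8694


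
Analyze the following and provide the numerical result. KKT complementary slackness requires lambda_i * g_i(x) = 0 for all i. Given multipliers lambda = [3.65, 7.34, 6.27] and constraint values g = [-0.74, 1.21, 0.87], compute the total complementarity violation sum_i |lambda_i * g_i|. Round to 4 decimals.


KKT complementary slackness check:
lambda_1 * g_1 = 3.65 * -0.74 = -2.701
lambda_2 * g_2 = 7.34 * 1.21 = 8.8814
lambda_3 * g_3 = 6.27 * 0.87 = 5.4549
Total violation = 2.701 + 8.8814 + 5.4549 = 17.0373


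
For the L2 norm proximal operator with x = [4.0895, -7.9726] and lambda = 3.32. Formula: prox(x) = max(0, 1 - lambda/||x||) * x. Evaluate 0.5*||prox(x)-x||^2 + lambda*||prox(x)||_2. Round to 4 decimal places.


Step 1: Compute ||x||.
||x|| = 8.9603
Step 2: Compute scaling factor.
scale = max(0, 1 - 3.32/8.9603) = 0.6295
Step 3: prox(x) = [2.5742, -5.0186]
||prox(x)|| = 5.6403
Step 4: Proximal objective.
0.5*||prox-x||^2 = 5.5112
lambda*||prox|| = 18.7258
Total = 24.2369


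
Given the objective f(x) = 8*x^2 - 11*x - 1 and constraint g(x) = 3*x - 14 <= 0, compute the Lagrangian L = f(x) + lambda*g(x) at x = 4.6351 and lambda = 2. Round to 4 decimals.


Step 1: Evaluate f(x).
f(4.6351) = 8*4.6351^2 - 11*4.6351 - 1 = 119.8871
Step 2: Evaluate g(x).
g(4.6351) = 3*4.6351 - 14 = -0.0947
Step 3: Compute Lagrangian.
L = 119.8871 + 2*-0.0947 = 119.6977


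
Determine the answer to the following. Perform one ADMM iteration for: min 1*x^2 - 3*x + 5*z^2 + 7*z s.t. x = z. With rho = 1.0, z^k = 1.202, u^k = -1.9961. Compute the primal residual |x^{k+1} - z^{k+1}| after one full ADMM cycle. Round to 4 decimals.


ADMM iteration with rho = 1.0, z^k = 1.202, u^k = -1.9961
Step 1: x-update.
Minimize 1*x^2 - 3*x + (1.0/2)*(x - 1.202 - 1.9961)^2
FOC: (2*1 + 1.0)*x = 3 + 1.0*(1.202 + 1.9961)
x^{k+1} = 2.066
Step 2: z-update.
Minimize 5*z^2 + 7*z + (1.0/2)*(2.066 - z - 1.9961)^2
FOC: (2*5 + 1.0)*z = -7 + 1.0*(2.066 - 1.9961)
z^{k+1} = -0.63
Step 3: u-update.
u^{k+1} = -1.9961 + 2.066 + 0.63 = 0.6999
Step 4: Primal residual = |2.066 + 0.63| = 2.696


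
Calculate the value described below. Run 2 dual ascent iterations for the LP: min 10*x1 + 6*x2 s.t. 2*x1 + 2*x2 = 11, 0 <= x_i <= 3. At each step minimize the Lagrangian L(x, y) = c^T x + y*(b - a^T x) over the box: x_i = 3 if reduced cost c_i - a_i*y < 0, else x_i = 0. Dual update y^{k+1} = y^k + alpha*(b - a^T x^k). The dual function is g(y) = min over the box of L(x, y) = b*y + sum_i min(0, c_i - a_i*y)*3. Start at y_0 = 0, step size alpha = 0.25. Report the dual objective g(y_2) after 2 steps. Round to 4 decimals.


Dual ascent for LP: min 10*x1 + 6*x2, 2*x1 + 2*x2 = 11, 0 <= x_i <= 3
Step 1: y^k = 0.0, reduced costs: (10.0, 6.0)
  x^k = (0.0, 0.0), subgradient = b - a^T x = 11.0
  y^{k+1} = 0.0 + 0.25*11.0 = 2.75
Step 2: y^k = 2.75, reduced costs: (4.5, 0.5)
  x^k = (0.0, 0.0), subgradient = b - a^T x = 11.0
  y^{k+1} = 2.75 + 0.25*11.0 = 5.5
Dual objective at y_2 = 5.5: reduced costs (-1.0, -5.0), box minimizer x = (3.0, 3.0)
g(y_2) = b*y + (c1 - a1*y)*x1 + (c2 - a2*y)*x2 = 11*5.5 + (-1.0)*3.0 + (-5.0)*3.0 = 60.5 - 3.0 - 15.0 = 42.5


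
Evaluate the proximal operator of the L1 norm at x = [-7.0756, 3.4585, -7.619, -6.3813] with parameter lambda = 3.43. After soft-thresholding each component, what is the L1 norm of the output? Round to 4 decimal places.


Soft-thresholding with lambda = 3.43:
prox(-7.0756) = sign(-7.0756)*max(|-7.0756| - 3.43, 0) = -3.6456
prox(3.4585) = sign(3.4585)*max(|3.4585| - 3.43, 0) = 0.0285
prox(-7.619) = sign(-7.619)*max(|-7.619| - 3.43, 0) = -4.189
prox(-6.3813) = sign(-6.3813)*max(|-6.3813| - 3.43, 0) = -2.9513
prox(x) = [-3.6456, 0.0285, -4.189, -2.9513]
||prox(x)||_1 = 3.6456 + 0.0285 + 4.189 + 2.9513 = 10.8144


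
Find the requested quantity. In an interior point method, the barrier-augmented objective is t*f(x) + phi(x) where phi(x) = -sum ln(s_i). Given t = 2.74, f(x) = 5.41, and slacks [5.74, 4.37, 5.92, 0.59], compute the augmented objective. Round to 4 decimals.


Step 1: Compute log-barrier.
ln values: [1.7475, 1.4748, 1.7783, -0.5276]
phi = -(1.7475 + 1.4748 + 1.7783 - 0.5276) = -4.4729
Step 2: Compute augmented objective.
t*f(x) = 2.74*5.41 = 14.8234
Total = 14.8234 - 4.4729 = 10.3505


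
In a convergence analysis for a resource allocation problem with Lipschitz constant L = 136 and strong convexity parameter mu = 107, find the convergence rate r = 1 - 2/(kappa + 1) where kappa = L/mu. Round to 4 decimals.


Step 1: Compute the condition number.
kappa = L/mu = 136/107 = 1.271
Step 2: Compute the convergence rate.
r = 1 - 2/(kappa + 1) = 1 - 2*mu/(L + mu) = (L - mu)/(L + mu) = 29/243 = 0.1193


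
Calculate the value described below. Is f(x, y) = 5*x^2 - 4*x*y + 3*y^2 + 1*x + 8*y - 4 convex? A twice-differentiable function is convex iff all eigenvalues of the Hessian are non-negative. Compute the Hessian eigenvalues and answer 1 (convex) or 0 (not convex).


The Hessian of f(x,y) = 5*x^2 - 4*x*y + 3*y^2 + 1*x + 8*y - 4 is:
H = [[10, -4], [-4, 6]]
Trace = 10 + 6 = 16
Determinant = 10*6 - (-4)^2 = 44
Discriminant = (16)^2 - 4*44 = 80.0
Eigenvalues: lambda_1 = 3.5279, lambda_2 = 12.4721
The function is convex.

1


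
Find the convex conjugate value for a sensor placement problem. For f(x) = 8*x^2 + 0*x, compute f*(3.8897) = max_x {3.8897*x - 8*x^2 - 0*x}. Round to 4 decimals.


f*(y) = sup_x {y*x - a*x^2 - b*x} = sup_x {(y-b)*x - a*x^2}
FOC: (y - b) - 2a*x = 0 => x* = (y - b)/(2a)
x* = (3.8897 - 0)/(2*8) = 0.2431
f*(3.8897) = (y-b)^2/(4a) = (3.8897 - 0)^2/(4*8)
= 15.1298/32 = 0.4728


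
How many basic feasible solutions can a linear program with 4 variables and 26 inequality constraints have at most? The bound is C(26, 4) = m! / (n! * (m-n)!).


Each vertex corresponds to some choice of n active constraints out of m, so the number of vertices is at most C(m, n) = m! / (n!(m-n)!).
m = 26, n = 4
Numerator: 26 * 25 * 24 * 23
Denominator: 4! = 24
C(26, 4) = 14950


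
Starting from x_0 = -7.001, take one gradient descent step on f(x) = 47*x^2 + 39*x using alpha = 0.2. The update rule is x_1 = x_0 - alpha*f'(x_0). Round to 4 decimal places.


We compute the gradient at x_0 and apply the update.
f'(x) = 94*x + 39
f'(-7.001) = 94*-7.001 + 39 = -619.094
x_1 = -7.001 - 0.2*-619.094 = 116.8178


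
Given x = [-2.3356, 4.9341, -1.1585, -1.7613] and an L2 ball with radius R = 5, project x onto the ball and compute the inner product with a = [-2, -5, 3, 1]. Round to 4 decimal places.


Step 1: Compute ||x|| (intermediates to 6 decimals).
||x|| = sqrt((-2.3356)^2 + 4.9341^2 + (-1.1585)^2 + (-1.7613)^2) = 5.851895
Step 2: Project.
Since ||x|| > R, scale = R/||x|| = 5/5.851895 = 0.854424, proj(x) = scale * x
proj(x) = [-1.995593, 4.215813, -0.98985, -1.504897]
Step 3: Dot product.
a^T * proj(x) = -2*(-1.995593) - 5*4.215813 + 3*(-0.98985) + 1*(-1.504897) = -21.5623
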